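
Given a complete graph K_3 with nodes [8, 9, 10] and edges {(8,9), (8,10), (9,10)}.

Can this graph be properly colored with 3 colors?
Yes, G is 3-colorable

A valid 3-coloring: color 1: [8]; color 2: [9]; color 3: [10].
(χ(G) = 3 ≤ 3.)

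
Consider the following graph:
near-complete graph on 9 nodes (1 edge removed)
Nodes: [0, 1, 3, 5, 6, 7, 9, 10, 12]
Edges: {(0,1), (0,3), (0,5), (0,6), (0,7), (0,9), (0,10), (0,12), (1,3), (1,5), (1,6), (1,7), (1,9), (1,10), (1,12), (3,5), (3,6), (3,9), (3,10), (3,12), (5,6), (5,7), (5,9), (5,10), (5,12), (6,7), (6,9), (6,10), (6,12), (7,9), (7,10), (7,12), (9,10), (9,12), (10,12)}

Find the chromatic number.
Clique number ω(G) = 8 (lower bound: χ ≥ ω).
The clique on [0, 1, 3, 5, 6, 9, 10, 12] has size 8, forcing χ ≥ 8, and the coloring below uses 8 colors, so χ(G) = 8.
A valid 8-coloring: color 1: [9]; color 2: [0]; color 3: [6]; color 4: [12]; color 5: [5]; color 6: [10]; color 7: [1]; color 8: [3, 7].

χ(G) = 8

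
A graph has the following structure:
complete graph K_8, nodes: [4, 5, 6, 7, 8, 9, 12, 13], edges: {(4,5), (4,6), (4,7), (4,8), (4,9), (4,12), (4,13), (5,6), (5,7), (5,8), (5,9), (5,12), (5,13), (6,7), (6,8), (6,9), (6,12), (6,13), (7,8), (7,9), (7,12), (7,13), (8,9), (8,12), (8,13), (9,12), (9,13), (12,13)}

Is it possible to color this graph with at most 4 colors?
The clique on vertices [4, 5, 6, 7, 8, 9, 12, 13] has size 8 > 4, so it alone needs 8 colors.

No, G is not 4-colorable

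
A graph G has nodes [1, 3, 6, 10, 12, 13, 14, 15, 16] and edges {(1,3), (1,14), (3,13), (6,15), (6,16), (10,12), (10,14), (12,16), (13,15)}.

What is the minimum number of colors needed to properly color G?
χ(G) = 3

Clique number ω(G) = 2 (lower bound: χ ≥ ω).
Odd cycle [12, 10, 14, 1, 3, 13, 15, 6, 16] needs 3 colors (χ ≥ 3).
The coloring below uses 3 colors, so χ(G) = 3.
A valid 3-coloring: color 1: [3, 6, 12, 14]; color 2: [1, 10, 13, 16]; color 3: [15].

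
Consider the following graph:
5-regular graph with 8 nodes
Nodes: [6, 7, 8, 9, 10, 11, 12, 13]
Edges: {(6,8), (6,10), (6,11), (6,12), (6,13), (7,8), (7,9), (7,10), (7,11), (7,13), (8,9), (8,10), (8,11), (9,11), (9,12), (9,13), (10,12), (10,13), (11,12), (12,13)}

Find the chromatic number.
χ(G) = 4

Clique number ω(G) = 4 (lower bound: χ ≥ ω).
The clique on [7, 8, 9, 11] has size 4, forcing χ ≥ 4, and the coloring below uses 4 colors, so χ(G) = 4.
A valid 4-coloring: color 1: [11, 13]; color 2: [9, 10]; color 3: [6, 7]; color 4: [8, 12].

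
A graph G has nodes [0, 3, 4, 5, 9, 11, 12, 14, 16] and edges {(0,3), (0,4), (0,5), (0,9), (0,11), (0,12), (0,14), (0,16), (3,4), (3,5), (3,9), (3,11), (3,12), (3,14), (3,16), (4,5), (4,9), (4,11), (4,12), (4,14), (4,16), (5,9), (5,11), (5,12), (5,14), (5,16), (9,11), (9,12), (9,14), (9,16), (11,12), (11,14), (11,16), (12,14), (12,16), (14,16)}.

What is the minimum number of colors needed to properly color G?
Clique number ω(G) = 9 (lower bound: χ ≥ ω).
The clique on [0, 3, 4, 5, 9, 11, 12, 14, 16] has size 9, forcing χ ≥ 9, and the coloring below uses 9 colors, so χ(G) = 9.
A valid 9-coloring: color 1: [4]; color 2: [14]; color 3: [11]; color 4: [5]; color 5: [12]; color 6: [16]; color 7: [3]; color 8: [0]; color 9: [9].

χ(G) = 9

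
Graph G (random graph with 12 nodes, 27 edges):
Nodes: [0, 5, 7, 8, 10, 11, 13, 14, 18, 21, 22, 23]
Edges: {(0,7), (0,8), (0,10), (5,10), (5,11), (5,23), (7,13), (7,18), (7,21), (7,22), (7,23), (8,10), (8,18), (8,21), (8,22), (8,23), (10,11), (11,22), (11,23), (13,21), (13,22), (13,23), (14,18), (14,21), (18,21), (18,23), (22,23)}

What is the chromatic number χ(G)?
Clique number ω(G) = 4 (lower bound: χ ≥ ω).
The clique on [7, 13, 22, 23] has size 4, forcing χ ≥ 4, and the coloring below uses 4 colors, so χ(G) = 4.
A valid 4-coloring: color 1: [10, 21, 23]; color 2: [7, 8, 11, 14]; color 3: [0, 5, 18, 22]; color 4: [13].

χ(G) = 4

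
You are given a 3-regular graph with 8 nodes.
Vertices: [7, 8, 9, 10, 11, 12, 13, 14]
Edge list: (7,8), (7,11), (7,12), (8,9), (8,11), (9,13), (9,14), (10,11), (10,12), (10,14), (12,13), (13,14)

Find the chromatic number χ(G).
χ(G) = 3

Clique number ω(G) = 3 (lower bound: χ ≥ ω).
The clique on [7, 8, 11] has size 3, forcing χ ≥ 3, and the coloring below uses 3 colors, so χ(G) = 3.
A valid 3-coloring: color 1: [8, 10, 13]; color 2: [11, 12, 14]; color 3: [7, 9].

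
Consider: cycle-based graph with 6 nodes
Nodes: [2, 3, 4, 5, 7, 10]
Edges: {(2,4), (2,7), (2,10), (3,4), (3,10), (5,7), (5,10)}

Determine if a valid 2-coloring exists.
A valid 2-coloring: color 1: [4, 7, 10]; color 2: [2, 3, 5].
(χ(G) = 2 ≤ 2.)

Yes, G is 2-colorable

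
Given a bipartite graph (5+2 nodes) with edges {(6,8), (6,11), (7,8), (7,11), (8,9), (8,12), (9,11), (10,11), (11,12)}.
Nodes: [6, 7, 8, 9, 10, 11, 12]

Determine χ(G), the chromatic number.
Clique number ω(G) = 2 (lower bound: χ ≥ ω).
The graph is bipartite (no odd cycle), so 2 colors suffice: χ(G) = 2.
A valid 2-coloring: color 1: [8, 11]; color 2: [6, 7, 9, 10, 12].

χ(G) = 2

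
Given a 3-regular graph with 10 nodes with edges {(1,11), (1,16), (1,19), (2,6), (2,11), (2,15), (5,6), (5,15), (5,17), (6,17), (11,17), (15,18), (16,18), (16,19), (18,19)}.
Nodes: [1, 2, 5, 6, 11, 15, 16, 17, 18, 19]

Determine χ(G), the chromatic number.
χ(G) = 3

Clique number ω(G) = 3 (lower bound: χ ≥ ω).
The clique on [1, 16, 19] has size 3, forcing χ ≥ 3, and the coloring below uses 3 colors, so χ(G) = 3.
A valid 3-coloring: color 1: [5, 11, 16]; color 2: [1, 2, 17, 18]; color 3: [6, 15, 19].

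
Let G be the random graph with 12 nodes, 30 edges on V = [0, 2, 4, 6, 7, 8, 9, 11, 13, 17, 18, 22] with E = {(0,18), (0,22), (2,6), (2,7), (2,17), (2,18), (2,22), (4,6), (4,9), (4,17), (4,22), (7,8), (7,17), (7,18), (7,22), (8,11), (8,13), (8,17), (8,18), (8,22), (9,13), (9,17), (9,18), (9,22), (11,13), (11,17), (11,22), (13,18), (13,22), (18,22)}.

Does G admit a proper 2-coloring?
The clique on vertices [9, 13, 18, 22] has size 4 > 2, so it alone needs 4 colors.

No, G is not 2-colorable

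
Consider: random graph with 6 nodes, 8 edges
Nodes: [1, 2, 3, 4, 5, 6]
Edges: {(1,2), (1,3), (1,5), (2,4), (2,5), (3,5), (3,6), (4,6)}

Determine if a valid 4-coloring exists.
Yes, G is 4-colorable

A valid 4-coloring: color 1: [5, 6]; color 2: [2, 3]; color 3: [1, 4].
(χ(G) = 3 ≤ 4.)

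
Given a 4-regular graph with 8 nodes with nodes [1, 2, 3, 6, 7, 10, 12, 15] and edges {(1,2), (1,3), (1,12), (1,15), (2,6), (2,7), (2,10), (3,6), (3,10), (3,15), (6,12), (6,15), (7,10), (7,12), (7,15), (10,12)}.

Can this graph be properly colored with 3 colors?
Yes, G is 3-colorable

A valid 3-coloring: color 1: [3, 7]; color 2: [2, 12, 15]; color 3: [1, 6, 10].
(χ(G) = 3 ≤ 3.)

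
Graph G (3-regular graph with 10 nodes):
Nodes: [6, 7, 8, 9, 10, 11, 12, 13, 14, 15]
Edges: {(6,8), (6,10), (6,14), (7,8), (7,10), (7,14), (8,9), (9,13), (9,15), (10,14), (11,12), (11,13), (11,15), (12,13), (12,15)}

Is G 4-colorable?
Yes, G is 4-colorable

A valid 4-coloring: color 1: [6, 7, 9, 11]; color 2: [8, 10, 13, 15]; color 3: [12, 14].
(χ(G) = 3 ≤ 4.)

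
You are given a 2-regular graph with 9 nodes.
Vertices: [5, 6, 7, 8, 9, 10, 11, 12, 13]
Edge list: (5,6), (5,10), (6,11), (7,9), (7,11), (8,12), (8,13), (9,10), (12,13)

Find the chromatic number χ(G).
Clique number ω(G) = 3 (lower bound: χ ≥ ω).
The clique on [8, 12, 13] has size 3, forcing χ ≥ 3, and the coloring below uses 3 colors, so χ(G) = 3.
A valid 3-coloring: color 1: [5, 9, 11, 12]; color 2: [6, 7, 8, 10]; color 3: [13].

χ(G) = 3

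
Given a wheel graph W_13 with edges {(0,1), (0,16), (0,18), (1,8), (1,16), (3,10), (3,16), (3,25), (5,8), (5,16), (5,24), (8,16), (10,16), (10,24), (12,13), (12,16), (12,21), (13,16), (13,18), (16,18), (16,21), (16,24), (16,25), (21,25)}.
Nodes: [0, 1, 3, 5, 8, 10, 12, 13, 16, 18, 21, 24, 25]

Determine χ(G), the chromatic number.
χ(G) = 3

Clique number ω(G) = 3 (lower bound: χ ≥ ω).
The clique on [0, 1, 16] has size 3, forcing χ ≥ 3, and the coloring below uses 3 colors, so χ(G) = 3.
A valid 3-coloring: color 1: [16]; color 2: [1, 5, 10, 12, 18, 25]; color 3: [0, 3, 8, 13, 21, 24].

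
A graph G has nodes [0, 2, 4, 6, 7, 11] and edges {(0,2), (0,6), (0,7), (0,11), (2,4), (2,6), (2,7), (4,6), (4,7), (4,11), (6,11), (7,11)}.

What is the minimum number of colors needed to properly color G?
χ(G) = 3

Clique number ω(G) = 3 (lower bound: χ ≥ ω).
The clique on [0, 2, 6] has size 3, forcing χ ≥ 3, and the coloring below uses 3 colors, so χ(G) = 3.
A valid 3-coloring: color 1: [0, 4]; color 2: [2, 11]; color 3: [6, 7].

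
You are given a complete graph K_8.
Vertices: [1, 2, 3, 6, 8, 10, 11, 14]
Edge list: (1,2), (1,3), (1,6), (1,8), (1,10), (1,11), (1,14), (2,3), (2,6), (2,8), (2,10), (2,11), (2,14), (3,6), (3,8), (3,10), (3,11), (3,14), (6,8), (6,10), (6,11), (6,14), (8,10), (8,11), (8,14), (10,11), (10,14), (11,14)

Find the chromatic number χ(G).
χ(G) = 8

Clique number ω(G) = 8 (lower bound: χ ≥ ω).
The clique on [1, 2, 3, 6, 8, 10, 11, 14] has size 8, forcing χ ≥ 8, and the coloring below uses 8 colors, so χ(G) = 8.
A valid 8-coloring: color 1: [14]; color 2: [8]; color 3: [10]; color 4: [2]; color 5: [11]; color 6: [3]; color 7: [1]; color 8: [6].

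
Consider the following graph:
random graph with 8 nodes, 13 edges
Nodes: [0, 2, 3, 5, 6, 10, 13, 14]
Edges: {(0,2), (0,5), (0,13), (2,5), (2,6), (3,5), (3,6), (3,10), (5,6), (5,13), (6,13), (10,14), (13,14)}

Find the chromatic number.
χ(G) = 3

Clique number ω(G) = 3 (lower bound: χ ≥ ω).
The clique on [0, 2, 5] has size 3, forcing χ ≥ 3, and the coloring below uses 3 colors, so χ(G) = 3.
A valid 3-coloring: color 1: [5, 14]; color 2: [2, 3, 13]; color 3: [0, 6, 10].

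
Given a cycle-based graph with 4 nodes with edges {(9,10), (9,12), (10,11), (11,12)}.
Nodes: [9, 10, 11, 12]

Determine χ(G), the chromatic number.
χ(G) = 2

Clique number ω(G) = 2 (lower bound: χ ≥ ω).
The graph is bipartite (no odd cycle), so 2 colors suffice: χ(G) = 2.
A valid 2-coloring: color 1: [10, 12]; color 2: [9, 11].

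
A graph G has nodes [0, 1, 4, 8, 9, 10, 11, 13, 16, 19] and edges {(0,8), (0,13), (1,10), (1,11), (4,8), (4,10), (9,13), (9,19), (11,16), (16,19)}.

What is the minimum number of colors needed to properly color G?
Clique number ω(G) = 2 (lower bound: χ ≥ ω).
The graph is bipartite (no odd cycle), so 2 colors suffice: χ(G) = 2.
A valid 2-coloring: color 1: [0, 1, 4, 9, 16]; color 2: [8, 10, 11, 13, 19].

χ(G) = 2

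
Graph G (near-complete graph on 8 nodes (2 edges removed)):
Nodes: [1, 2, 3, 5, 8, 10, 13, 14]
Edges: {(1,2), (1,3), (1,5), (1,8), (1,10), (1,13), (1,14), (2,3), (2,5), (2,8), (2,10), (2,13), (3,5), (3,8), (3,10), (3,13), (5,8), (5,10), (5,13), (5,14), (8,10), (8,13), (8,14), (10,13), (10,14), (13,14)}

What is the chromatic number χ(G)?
χ(G) = 7

Clique number ω(G) = 7 (lower bound: χ ≥ ω).
The clique on [1, 2, 3, 5, 8, 10, 13] has size 7, forcing χ ≥ 7, and the coloring below uses 7 colors, so χ(G) = 7.
A valid 7-coloring: color 1: [8]; color 2: [10]; color 3: [13]; color 4: [1]; color 5: [5]; color 6: [3, 14]; color 7: [2].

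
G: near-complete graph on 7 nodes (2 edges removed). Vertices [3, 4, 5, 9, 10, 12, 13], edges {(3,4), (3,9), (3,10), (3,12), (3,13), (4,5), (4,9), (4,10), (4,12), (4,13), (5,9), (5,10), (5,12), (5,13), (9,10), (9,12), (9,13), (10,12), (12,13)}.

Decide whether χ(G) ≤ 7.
Yes, G is 7-colorable

A valid 7-coloring: color 1: [4]; color 2: [12]; color 3: [9]; color 4: [10, 13]; color 5: [3, 5].
(χ(G) = 5 ≤ 7.)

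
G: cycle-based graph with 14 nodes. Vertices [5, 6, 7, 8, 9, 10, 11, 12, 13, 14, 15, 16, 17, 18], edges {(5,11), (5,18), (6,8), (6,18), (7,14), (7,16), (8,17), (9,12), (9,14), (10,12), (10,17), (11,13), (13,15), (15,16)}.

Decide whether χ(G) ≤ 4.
A valid 4-coloring: color 1: [7, 8, 9, 10, 11, 15, 18]; color 2: [5, 6, 12, 13, 14, 16, 17].
(χ(G) = 2 ≤ 4.)

Yes, G is 4-colorable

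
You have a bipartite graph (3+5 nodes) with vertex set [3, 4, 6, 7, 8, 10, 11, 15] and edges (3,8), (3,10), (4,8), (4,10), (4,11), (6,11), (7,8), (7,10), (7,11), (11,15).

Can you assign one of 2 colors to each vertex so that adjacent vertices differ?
A valid 2-coloring: color 1: [8, 10, 11]; color 2: [3, 4, 6, 7, 15].
(χ(G) = 2 ≤ 2.)

Yes, G is 2-colorable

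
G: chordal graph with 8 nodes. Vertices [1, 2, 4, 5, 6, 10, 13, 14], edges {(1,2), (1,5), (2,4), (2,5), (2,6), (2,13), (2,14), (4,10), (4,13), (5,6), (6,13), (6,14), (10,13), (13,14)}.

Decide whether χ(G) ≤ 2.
No, G is not 2-colorable

The clique on vertices [2, 6, 13, 14] has size 4 > 2, so it alone needs 4 colors.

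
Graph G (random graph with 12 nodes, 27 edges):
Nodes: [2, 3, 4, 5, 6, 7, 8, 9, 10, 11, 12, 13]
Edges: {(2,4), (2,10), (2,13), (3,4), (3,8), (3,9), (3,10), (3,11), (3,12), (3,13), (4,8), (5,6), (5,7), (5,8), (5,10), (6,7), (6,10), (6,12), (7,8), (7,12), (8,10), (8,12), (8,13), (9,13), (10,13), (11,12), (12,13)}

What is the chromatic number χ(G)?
χ(G) = 4

Clique number ω(G) = 4 (lower bound: χ ≥ ω).
The clique on [3, 8, 10, 13] has size 4, forcing χ ≥ 4, and the coloring below uses 4 colors, so χ(G) = 4.
A valid 4-coloring: color 1: [2, 3, 7]; color 2: [6, 8, 9, 11]; color 3: [4, 5, 13]; color 4: [10, 12].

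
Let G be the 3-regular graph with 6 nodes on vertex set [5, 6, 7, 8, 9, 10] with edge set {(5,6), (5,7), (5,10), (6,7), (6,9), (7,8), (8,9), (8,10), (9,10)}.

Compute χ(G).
χ(G) = 3

Clique number ω(G) = 3 (lower bound: χ ≥ ω).
The clique on [8, 9, 10] has size 3, forcing χ ≥ 3, and the coloring below uses 3 colors, so χ(G) = 3.
A valid 3-coloring: color 1: [5, 8]; color 2: [7, 9]; color 3: [6, 10].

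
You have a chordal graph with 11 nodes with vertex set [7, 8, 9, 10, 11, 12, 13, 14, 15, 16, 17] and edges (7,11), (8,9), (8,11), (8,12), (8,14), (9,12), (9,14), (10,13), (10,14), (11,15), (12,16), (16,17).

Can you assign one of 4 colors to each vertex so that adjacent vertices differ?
A valid 4-coloring: color 1: [7, 8, 10, 15, 16]; color 2: [9, 11, 13, 17]; color 3: [12, 14].
(χ(G) = 3 ≤ 4.)

Yes, G is 4-colorable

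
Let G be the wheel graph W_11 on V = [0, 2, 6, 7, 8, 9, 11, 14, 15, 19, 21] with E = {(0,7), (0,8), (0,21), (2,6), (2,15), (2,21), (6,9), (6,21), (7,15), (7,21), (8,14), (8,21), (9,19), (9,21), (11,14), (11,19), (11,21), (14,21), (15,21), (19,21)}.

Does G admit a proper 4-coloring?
A valid 4-coloring: color 1: [21]; color 2: [2, 7, 8, 9, 11]; color 3: [0, 6, 14, 15, 19].
(χ(G) = 3 ≤ 4.)

Yes, G is 4-colorable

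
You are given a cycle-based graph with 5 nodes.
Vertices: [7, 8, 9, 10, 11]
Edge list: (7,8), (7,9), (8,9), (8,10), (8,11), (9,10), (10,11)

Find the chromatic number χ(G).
χ(G) = 3

Clique number ω(G) = 3 (lower bound: χ ≥ ω).
The clique on [8, 9, 10] has size 3, forcing χ ≥ 3, and the coloring below uses 3 colors, so χ(G) = 3.
A valid 3-coloring: color 1: [8]; color 2: [7, 10]; color 3: [9, 11].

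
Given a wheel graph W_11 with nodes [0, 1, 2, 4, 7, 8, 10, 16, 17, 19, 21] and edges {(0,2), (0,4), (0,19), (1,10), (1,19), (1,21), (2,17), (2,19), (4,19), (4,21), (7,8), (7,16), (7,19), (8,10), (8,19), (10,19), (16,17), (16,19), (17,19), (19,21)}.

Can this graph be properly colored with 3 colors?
A valid 3-coloring: color 1: [19]; color 2: [1, 2, 4, 8, 16]; color 3: [0, 7, 10, 17, 21].
(χ(G) = 3 ≤ 3.)

Yes, G is 3-colorable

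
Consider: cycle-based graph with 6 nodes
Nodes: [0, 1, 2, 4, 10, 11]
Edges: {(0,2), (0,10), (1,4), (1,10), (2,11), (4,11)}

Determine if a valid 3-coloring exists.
A valid 3-coloring: color 1: [0, 1, 11]; color 2: [2, 4, 10].
(χ(G) = 2 ≤ 3.)

Yes, G is 3-colorable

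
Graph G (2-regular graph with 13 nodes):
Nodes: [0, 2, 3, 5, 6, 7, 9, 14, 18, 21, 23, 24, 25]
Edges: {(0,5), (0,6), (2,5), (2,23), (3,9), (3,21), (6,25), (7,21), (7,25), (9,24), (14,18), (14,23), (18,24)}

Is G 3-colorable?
A valid 3-coloring: color 1: [5, 6, 7, 9, 18, 23]; color 2: [0, 2, 14, 21, 24, 25]; color 3: [3].
(χ(G) = 3 ≤ 3.)

Yes, G is 3-colorable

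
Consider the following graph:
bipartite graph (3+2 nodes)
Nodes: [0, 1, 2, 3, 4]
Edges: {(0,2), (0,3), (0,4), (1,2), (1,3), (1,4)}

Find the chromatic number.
Clique number ω(G) = 2 (lower bound: χ ≥ ω).
The graph is bipartite (no odd cycle), so 2 colors suffice: χ(G) = 2.
A valid 2-coloring: color 1: [0, 1]; color 2: [2, 3, 4].

χ(G) = 2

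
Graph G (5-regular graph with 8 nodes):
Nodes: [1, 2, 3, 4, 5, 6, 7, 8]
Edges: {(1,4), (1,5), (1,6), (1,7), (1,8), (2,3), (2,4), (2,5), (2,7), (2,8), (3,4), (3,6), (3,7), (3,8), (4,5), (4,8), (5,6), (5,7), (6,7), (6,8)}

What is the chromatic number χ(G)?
χ(G) = 4

Clique number ω(G) = 4 (lower bound: χ ≥ ω).
The clique on [1, 5, 6, 7] has size 4, forcing χ ≥ 4, and the coloring below uses 4 colors, so χ(G) = 4.
A valid 4-coloring: color 1: [1, 2]; color 2: [7, 8]; color 3: [4, 6]; color 4: [3, 5].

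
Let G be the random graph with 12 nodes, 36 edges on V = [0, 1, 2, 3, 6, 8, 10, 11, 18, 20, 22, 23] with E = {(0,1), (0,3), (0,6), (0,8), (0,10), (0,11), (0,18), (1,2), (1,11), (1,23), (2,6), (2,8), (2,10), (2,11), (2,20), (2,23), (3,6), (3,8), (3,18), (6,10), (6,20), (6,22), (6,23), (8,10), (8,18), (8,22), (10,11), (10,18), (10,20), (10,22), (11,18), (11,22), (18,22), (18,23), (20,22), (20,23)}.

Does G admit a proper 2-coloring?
No, G is not 2-colorable

The clique on vertices [0, 8, 10, 18] has size 4 > 2, so it alone needs 4 colors.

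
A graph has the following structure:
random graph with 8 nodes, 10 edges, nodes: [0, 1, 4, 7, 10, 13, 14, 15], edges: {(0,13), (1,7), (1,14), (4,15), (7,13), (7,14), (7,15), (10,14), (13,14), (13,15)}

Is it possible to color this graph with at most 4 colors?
Yes, G is 4-colorable

A valid 4-coloring: color 1: [0, 14, 15]; color 2: [4, 7, 10]; color 3: [1, 13].
(χ(G) = 3 ≤ 4.)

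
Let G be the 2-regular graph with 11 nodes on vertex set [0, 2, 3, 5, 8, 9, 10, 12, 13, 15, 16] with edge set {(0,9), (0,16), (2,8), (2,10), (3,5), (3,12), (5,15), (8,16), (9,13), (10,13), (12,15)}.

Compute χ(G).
χ(G) = 3

Clique number ω(G) = 2 (lower bound: χ ≥ ω).
Odd cycle [9, 13, 10, 2, 8, 16, 0] needs 3 colors (χ ≥ 3).
The coloring below uses 3 colors, so χ(G) = 3.
A valid 3-coloring: color 1: [2, 3, 9, 15, 16]; color 2: [0, 5, 8, 10, 12]; color 3: [13].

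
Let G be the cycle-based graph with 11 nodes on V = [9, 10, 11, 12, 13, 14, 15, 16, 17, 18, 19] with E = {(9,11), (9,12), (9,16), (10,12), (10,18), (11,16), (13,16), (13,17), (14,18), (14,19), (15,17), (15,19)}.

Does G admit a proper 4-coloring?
A valid 4-coloring: color 1: [12, 16, 17, 18, 19]; color 2: [9, 10, 13, 14, 15]; color 3: [11].
(χ(G) = 3 ≤ 4.)

Yes, G is 4-colorable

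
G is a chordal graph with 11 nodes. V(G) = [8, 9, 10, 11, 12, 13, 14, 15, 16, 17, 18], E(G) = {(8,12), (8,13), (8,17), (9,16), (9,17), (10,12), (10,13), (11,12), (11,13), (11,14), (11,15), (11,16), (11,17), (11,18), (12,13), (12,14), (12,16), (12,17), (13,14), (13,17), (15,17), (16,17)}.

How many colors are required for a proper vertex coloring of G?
χ(G) = 4

Clique number ω(G) = 4 (lower bound: χ ≥ ω).
The clique on [8, 12, 13, 17] has size 4, forcing χ ≥ 4, and the coloring below uses 4 colors, so χ(G) = 4.
A valid 4-coloring: color 1: [8, 9, 10, 11]; color 2: [14, 17, 18]; color 3: [12, 15]; color 4: [13, 16].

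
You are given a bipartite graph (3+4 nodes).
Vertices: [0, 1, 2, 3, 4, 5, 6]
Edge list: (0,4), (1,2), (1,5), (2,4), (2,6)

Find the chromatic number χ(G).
χ(G) = 2

Clique number ω(G) = 2 (lower bound: χ ≥ ω).
The graph is bipartite (no odd cycle), so 2 colors suffice: χ(G) = 2.
A valid 2-coloring: color 1: [0, 2, 3, 5]; color 2: [1, 4, 6].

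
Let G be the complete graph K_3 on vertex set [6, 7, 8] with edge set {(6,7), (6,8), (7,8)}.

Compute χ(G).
Clique number ω(G) = 3 (lower bound: χ ≥ ω).
The clique on [6, 7, 8] has size 3, forcing χ ≥ 3, and the coloring below uses 3 colors, so χ(G) = 3.
A valid 3-coloring: color 1: [6]; color 2: [8]; color 3: [7].

χ(G) = 3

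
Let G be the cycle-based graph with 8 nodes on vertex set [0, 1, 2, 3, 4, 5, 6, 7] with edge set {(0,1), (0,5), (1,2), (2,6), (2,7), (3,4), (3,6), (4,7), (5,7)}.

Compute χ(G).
Clique number ω(G) = 2 (lower bound: χ ≥ ω).
Odd cycle [3, 4, 7, 2, 6] needs 3 colors (χ ≥ 3).
The coloring below uses 3 colors, so χ(G) = 3.
A valid 3-coloring: color 1: [0, 2, 4]; color 2: [1, 3, 7]; color 3: [5, 6].

χ(G) = 3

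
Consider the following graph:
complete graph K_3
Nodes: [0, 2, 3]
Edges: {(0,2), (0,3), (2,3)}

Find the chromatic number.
Clique number ω(G) = 3 (lower bound: χ ≥ ω).
The clique on [0, 2, 3] has size 3, forcing χ ≥ 3, and the coloring below uses 3 colors, so χ(G) = 3.
A valid 3-coloring: color 1: [2]; color 2: [0]; color 3: [3].

χ(G) = 3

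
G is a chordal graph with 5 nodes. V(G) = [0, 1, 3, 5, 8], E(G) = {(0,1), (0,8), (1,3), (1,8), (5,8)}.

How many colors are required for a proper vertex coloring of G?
Clique number ω(G) = 3 (lower bound: χ ≥ ω).
The clique on [0, 1, 8] has size 3, forcing χ ≥ 3, and the coloring below uses 3 colors, so χ(G) = 3.
A valid 3-coloring: color 1: [3, 8]; color 2: [1, 5]; color 3: [0].

χ(G) = 3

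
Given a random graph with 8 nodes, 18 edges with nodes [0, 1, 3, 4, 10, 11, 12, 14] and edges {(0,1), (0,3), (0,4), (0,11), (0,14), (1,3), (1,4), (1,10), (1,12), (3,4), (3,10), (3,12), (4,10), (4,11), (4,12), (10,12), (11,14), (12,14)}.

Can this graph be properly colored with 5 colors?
Yes, G is 5-colorable

A valid 5-coloring: color 1: [4, 14]; color 2: [0, 12]; color 3: [3, 11]; color 4: [1]; color 5: [10].
(χ(G) = 5 ≤ 5.)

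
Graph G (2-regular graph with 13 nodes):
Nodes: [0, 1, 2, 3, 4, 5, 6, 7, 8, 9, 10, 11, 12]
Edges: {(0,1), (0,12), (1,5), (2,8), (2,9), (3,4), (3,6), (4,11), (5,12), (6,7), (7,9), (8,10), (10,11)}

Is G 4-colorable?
A valid 4-coloring: color 1: [1, 2, 3, 7, 10, 12]; color 2: [0, 5, 6, 8, 9, 11]; color 3: [4].
(χ(G) = 3 ≤ 4.)

Yes, G is 4-colorable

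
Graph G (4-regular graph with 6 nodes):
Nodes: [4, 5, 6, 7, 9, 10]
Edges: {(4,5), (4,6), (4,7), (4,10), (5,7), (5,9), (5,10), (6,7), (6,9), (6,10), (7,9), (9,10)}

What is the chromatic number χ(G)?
Clique number ω(G) = 3 (lower bound: χ ≥ ω).
The clique on [5, 9, 10] has size 3, forcing χ ≥ 3, and the coloring below uses 3 colors, so χ(G) = 3.
A valid 3-coloring: color 1: [4, 9]; color 2: [5, 6]; color 3: [7, 10].

χ(G) = 3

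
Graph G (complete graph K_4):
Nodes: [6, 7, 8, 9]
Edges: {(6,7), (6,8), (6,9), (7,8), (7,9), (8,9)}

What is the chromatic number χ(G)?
Clique number ω(G) = 4 (lower bound: χ ≥ ω).
The clique on [6, 7, 8, 9] has size 4, forcing χ ≥ 4, and the coloring below uses 4 colors, so χ(G) = 4.
A valid 4-coloring: color 1: [8]; color 2: [9]; color 3: [7]; color 4: [6].

χ(G) = 4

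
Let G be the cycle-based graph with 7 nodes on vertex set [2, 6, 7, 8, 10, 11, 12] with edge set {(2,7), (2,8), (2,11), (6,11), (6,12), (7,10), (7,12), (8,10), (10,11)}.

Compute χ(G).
χ(G) = 3

Clique number ω(G) = 2 (lower bound: χ ≥ ω).
Odd cycle [12, 6, 11, 2, 7] needs 3 colors (χ ≥ 3).
The coloring below uses 3 colors, so χ(G) = 3.
A valid 3-coloring: color 1: [2, 6, 10]; color 2: [8, 11, 12]; color 3: [7].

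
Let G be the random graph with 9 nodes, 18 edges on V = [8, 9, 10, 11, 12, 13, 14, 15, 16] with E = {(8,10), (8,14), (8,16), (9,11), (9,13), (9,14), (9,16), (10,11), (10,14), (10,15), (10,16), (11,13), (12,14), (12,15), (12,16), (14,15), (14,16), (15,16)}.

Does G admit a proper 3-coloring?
The clique on vertices [8, 10, 14, 16] has size 4 > 3, so it alone needs 4 colors.

No, G is not 3-colorable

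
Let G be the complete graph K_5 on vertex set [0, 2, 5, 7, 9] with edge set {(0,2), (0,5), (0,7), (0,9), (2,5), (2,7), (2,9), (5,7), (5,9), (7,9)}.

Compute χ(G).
χ(G) = 5

Clique number ω(G) = 5 (lower bound: χ ≥ ω).
The clique on [0, 2, 5, 7, 9] has size 5, forcing χ ≥ 5, and the coloring below uses 5 colors, so χ(G) = 5.
A valid 5-coloring: color 1: [2]; color 2: [5]; color 3: [9]; color 4: [0]; color 5: [7].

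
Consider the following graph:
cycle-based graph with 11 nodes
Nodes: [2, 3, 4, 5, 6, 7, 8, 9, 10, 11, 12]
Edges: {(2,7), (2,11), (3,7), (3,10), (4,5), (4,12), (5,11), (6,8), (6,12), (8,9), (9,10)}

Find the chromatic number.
χ(G) = 3

Clique number ω(G) = 2 (lower bound: χ ≥ ω).
Odd cycle [8, 9, 10, 3, 7, 2, 11, 5, 4, 12, 6] needs 3 colors (χ ≥ 3).
The coloring below uses 3 colors, so χ(G) = 3.
A valid 3-coloring: color 1: [7, 8, 10, 11, 12]; color 2: [2, 3, 5, 6, 9]; color 3: [4].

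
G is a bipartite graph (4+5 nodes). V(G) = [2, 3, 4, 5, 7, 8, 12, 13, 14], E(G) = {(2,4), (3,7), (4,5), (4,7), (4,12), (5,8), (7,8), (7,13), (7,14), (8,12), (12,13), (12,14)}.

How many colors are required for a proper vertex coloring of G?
Clique number ω(G) = 2 (lower bound: χ ≥ ω).
The graph is bipartite (no odd cycle), so 2 colors suffice: χ(G) = 2.
A valid 2-coloring: color 1: [2, 5, 7, 12]; color 2: [3, 4, 8, 13, 14].

χ(G) = 2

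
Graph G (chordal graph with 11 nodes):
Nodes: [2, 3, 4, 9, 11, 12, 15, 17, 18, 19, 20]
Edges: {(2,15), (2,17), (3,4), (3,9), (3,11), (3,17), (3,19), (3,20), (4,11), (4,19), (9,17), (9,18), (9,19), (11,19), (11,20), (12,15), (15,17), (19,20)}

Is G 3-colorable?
No, G is not 3-colorable

The clique on vertices [3, 4, 11, 19] has size 4 > 3, so it alone needs 4 colors.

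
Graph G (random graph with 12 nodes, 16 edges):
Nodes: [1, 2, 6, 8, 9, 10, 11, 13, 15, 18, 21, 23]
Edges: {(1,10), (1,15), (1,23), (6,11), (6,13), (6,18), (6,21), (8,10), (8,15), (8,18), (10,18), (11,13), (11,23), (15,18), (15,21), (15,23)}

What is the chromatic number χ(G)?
Clique number ω(G) = 3 (lower bound: χ ≥ ω).
The clique on [6, 11, 13] has size 3, forcing χ ≥ 3, and the coloring below uses 3 colors, so χ(G) = 3.
A valid 3-coloring: color 1: [2, 6, 9, 10, 15]; color 2: [13, 18, 21, 23]; color 3: [1, 8, 11].

χ(G) = 3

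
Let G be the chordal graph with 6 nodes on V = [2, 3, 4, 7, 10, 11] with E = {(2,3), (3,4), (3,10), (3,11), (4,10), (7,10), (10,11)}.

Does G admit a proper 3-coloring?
Yes, G is 3-colorable

A valid 3-coloring: color 1: [3, 7]; color 2: [2, 10]; color 3: [4, 11].
(χ(G) = 3 ≤ 3.)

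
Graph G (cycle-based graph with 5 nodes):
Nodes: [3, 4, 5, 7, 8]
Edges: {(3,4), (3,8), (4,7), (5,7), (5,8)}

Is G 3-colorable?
A valid 3-coloring: color 1: [4, 5]; color 2: [7, 8]; color 3: [3].
(χ(G) = 3 ≤ 3.)

Yes, G is 3-colorable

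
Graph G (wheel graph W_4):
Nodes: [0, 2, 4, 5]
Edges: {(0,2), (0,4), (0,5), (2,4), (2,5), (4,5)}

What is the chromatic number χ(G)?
Clique number ω(G) = 4 (lower bound: χ ≥ ω).
The clique on [0, 2, 4, 5] has size 4, forcing χ ≥ 4, and the coloring below uses 4 colors, so χ(G) = 4.
A valid 4-coloring: color 1: [0]; color 2: [2]; color 3: [4]; color 4: [5].

χ(G) = 4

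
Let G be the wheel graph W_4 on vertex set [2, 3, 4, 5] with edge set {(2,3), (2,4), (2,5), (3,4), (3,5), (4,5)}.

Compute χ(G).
Clique number ω(G) = 4 (lower bound: χ ≥ ω).
The clique on [2, 3, 4, 5] has size 4, forcing χ ≥ 4, and the coloring below uses 4 colors, so χ(G) = 4.
A valid 4-coloring: color 1: [3]; color 2: [4]; color 3: [2]; color 4: [5].

χ(G) = 4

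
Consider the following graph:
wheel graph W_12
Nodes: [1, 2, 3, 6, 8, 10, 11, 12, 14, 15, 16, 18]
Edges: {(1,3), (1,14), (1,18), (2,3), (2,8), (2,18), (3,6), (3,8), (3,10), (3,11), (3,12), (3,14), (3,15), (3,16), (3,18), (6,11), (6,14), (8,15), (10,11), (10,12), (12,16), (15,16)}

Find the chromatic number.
Clique number ω(G) = 3 (lower bound: χ ≥ ω).
Odd cycle [1, 14, 6, 11, 10, 12, 16, 15, 8, 2, 18] needs 3 colors (χ ≥ 3).
Vertex 3 is adjacent to every vertex of [1, 2, 6, 8, 10, 11, 12, 14, 15, 16, 18], which already need 3 colors among themselves, so 3 needs a new color (χ ≥ 4).
The coloring below uses 4 colors, so χ(G) = 4.
A valid 4-coloring: color 1: [3]; color 2: [1, 2, 6, 10, 16]; color 3: [11, 12, 14, 15, 18]; color 4: [8].

χ(G) = 4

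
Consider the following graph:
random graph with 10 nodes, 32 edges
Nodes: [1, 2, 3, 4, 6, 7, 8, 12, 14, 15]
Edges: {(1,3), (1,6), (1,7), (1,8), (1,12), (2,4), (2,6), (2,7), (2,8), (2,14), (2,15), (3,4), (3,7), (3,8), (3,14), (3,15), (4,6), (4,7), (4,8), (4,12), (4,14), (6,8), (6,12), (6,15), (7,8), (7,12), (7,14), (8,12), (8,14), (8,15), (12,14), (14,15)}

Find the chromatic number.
Clique number ω(G) = 5 (lower bound: χ ≥ ω).
The clique on [2, 4, 7, 8, 14] has size 5, forcing χ ≥ 5, and the coloring below uses 5 colors, so χ(G) = 5.
A valid 5-coloring: color 1: [8]; color 2: [6, 14]; color 3: [1, 4, 15]; color 4: [7]; color 5: [2, 3, 12].

χ(G) = 5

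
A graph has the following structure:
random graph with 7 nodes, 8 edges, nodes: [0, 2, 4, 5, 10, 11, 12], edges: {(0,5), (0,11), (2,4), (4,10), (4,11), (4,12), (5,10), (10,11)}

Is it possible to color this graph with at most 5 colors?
Yes, G is 5-colorable

A valid 5-coloring: color 1: [0, 4]; color 2: [2, 5, 11, 12]; color 3: [10].
(χ(G) = 3 ≤ 5.)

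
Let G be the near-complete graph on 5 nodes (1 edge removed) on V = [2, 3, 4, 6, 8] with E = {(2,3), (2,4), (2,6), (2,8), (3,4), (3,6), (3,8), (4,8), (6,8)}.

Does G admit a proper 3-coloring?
The clique on vertices [2, 3, 4, 8] has size 4 > 3, so it alone needs 4 colors.

No, G is not 3-colorable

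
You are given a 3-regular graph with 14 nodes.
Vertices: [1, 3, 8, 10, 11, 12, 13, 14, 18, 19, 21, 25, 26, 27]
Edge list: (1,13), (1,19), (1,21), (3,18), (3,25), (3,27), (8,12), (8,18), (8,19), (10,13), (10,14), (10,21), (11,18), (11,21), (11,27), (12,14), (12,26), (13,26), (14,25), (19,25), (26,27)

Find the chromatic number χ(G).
Clique number ω(G) = 2 (lower bound: χ ≥ ω).
Odd cycle [10, 21, 1, 19, 8, 12, 14] needs 3 colors (χ ≥ 3).
The coloring below uses 3 colors, so χ(G) = 3.
A valid 3-coloring: color 1: [1, 3, 8, 11, 14, 26]; color 2: [12, 13, 18, 21, 25, 27]; color 3: [10, 19].

χ(G) = 3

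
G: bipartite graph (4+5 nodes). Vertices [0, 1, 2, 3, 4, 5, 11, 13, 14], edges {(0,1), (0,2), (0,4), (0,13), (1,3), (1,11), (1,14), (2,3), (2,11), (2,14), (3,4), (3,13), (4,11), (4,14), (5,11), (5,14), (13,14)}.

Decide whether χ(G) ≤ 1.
No, G is not 1-colorable

Edge (0,1) forces its endpoints to differ, so 1 color is not enough.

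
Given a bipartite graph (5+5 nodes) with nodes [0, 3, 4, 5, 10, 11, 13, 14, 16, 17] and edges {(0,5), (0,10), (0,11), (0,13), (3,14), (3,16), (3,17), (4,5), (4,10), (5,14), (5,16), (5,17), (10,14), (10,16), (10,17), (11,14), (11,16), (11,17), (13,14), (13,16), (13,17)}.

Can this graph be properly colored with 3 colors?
A valid 3-coloring: color 1: [0, 4, 14, 16, 17]; color 2: [3, 5, 10, 11, 13].
(χ(G) = 2 ≤ 3.)

Yes, G is 3-colorable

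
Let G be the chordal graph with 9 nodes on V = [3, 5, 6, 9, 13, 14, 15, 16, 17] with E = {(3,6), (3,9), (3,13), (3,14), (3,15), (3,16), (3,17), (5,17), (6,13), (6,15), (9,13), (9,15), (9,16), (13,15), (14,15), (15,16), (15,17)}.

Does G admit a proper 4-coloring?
Yes, G is 4-colorable

A valid 4-coloring: color 1: [5, 15]; color 2: [3]; color 3: [6, 9, 14, 17]; color 4: [13, 16].
(χ(G) = 4 ≤ 4.)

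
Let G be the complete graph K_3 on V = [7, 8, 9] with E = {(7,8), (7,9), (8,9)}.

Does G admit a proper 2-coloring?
The clique on vertices [7, 8, 9] has size 3 > 2, so it alone needs 3 colors.

No, G is not 2-colorable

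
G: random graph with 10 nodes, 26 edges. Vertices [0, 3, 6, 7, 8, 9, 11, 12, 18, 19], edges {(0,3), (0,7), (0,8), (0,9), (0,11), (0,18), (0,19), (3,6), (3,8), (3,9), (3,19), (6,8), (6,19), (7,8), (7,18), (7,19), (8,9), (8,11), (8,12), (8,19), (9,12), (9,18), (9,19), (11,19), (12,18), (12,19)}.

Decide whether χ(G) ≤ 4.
The clique on vertices [0, 3, 8, 9, 19] has size 5 > 4, so it alone needs 5 colors.

No, G is not 4-colorable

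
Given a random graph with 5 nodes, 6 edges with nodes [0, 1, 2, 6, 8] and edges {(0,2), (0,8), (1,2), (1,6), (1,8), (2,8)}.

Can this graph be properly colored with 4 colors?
Yes, G is 4-colorable

A valid 4-coloring: color 1: [2, 6]; color 2: [8]; color 3: [0, 1].
(χ(G) = 3 ≤ 4.)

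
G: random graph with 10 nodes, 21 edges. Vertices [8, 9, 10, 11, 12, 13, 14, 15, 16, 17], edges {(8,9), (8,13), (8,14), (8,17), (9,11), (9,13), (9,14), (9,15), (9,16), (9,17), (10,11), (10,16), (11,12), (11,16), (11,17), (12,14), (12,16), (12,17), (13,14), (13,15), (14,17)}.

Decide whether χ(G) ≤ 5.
Yes, G is 5-colorable

A valid 5-coloring: color 1: [9, 10, 12]; color 2: [13, 16, 17]; color 3: [11, 14, 15]; color 4: [8].
(χ(G) = 4 ≤ 5.)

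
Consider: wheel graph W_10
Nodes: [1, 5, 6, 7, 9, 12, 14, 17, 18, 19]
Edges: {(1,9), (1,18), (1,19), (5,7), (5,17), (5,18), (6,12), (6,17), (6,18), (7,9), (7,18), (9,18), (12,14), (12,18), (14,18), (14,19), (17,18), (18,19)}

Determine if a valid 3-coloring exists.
Odd cycle [7, 5, 17, 6, 12, 14, 19, 1, 9] needs 3 colors (χ ≥ 3).
Vertex 18 is adjacent to every vertex of [1, 5, 6, 7, 9, 12, 14, 17, 19], which already need 3 colors among themselves, so 18 needs a new color (χ ≥ 4).
Hence χ(G) ≥ 4 > 3, so no proper 3-coloring exists.

No, G is not 3-colorable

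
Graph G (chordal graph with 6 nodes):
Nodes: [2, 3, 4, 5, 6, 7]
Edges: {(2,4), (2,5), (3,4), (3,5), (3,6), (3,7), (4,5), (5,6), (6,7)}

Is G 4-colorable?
A valid 4-coloring: color 1: [2, 3]; color 2: [5, 7]; color 3: [4, 6].
(χ(G) = 3 ≤ 4.)

Yes, G is 4-colorable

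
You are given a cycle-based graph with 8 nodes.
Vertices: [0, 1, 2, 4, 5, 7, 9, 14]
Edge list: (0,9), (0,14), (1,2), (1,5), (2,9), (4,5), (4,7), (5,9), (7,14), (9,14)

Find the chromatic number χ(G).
χ(G) = 3

Clique number ω(G) = 3 (lower bound: χ ≥ ω).
The clique on [0, 9, 14] has size 3, forcing χ ≥ 3, and the coloring below uses 3 colors, so χ(G) = 3.
A valid 3-coloring: color 1: [1, 4, 9]; color 2: [2, 5, 14]; color 3: [0, 7].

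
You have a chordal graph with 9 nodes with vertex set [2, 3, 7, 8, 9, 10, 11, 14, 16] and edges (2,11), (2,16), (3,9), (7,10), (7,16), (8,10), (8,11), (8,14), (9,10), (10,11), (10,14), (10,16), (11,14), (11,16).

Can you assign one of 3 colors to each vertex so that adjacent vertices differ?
No, G is not 3-colorable

The clique on vertices [8, 10, 11, 14] has size 4 > 3, so it alone needs 4 colors.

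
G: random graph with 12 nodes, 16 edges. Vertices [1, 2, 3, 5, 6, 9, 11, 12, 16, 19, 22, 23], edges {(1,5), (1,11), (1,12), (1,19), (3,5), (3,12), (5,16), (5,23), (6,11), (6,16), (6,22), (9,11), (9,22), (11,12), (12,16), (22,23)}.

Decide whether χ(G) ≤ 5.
A valid 5-coloring: color 1: [1, 2, 3, 16, 22]; color 2: [5, 11, 19]; color 3: [6, 9, 12, 23].
(χ(G) = 3 ≤ 5.)

Yes, G is 5-colorable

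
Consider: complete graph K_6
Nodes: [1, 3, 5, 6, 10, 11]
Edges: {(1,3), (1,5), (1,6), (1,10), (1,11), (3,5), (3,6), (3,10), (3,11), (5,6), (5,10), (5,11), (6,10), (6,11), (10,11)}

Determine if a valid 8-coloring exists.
A valid 8-coloring: color 1: [6]; color 2: [11]; color 3: [5]; color 4: [10]; color 5: [1]; color 6: [3].
(χ(G) = 6 ≤ 8.)

Yes, G is 8-colorable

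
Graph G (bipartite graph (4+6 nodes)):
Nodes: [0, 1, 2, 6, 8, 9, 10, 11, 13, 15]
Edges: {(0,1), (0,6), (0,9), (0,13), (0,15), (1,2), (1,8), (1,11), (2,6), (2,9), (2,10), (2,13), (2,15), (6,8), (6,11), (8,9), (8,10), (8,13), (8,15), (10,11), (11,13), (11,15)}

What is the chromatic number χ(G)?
Clique number ω(G) = 2 (lower bound: χ ≥ ω).
The graph is bipartite (no odd cycle), so 2 colors suffice: χ(G) = 2.
A valid 2-coloring: color 1: [0, 2, 8, 11]; color 2: [1, 6, 9, 10, 13, 15].

χ(G) = 2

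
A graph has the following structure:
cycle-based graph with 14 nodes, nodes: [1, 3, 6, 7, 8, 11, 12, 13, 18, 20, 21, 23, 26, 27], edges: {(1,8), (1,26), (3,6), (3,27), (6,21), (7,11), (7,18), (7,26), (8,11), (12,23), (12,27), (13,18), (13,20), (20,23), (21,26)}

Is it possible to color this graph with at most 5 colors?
Yes, G is 5-colorable

A valid 5-coloring: color 1: [6, 11, 13, 23, 26, 27]; color 2: [1, 3, 7, 12, 20, 21]; color 3: [8, 18].
(χ(G) = 3 ≤ 5.)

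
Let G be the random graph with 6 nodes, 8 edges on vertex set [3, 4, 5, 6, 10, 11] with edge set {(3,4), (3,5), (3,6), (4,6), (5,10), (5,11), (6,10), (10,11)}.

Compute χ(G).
χ(G) = 3

Clique number ω(G) = 3 (lower bound: χ ≥ ω).
The clique on [5, 10, 11] has size 3, forcing χ ≥ 3, and the coloring below uses 3 colors, so χ(G) = 3.
A valid 3-coloring: color 1: [3, 11]; color 2: [5, 6]; color 3: [4, 10].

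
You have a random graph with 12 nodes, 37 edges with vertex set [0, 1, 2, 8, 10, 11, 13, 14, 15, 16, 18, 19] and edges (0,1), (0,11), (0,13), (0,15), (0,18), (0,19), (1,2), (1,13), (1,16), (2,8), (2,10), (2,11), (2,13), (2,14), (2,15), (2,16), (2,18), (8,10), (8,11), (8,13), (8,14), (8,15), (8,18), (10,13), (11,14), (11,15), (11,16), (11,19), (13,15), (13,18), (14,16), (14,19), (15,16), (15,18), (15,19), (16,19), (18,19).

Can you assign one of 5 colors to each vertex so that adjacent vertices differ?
Yes, G is 5-colorable

A valid 5-coloring: color 1: [2, 19]; color 2: [1, 10, 14, 15]; color 3: [11, 13]; color 4: [0, 8, 16]; color 5: [18].
(χ(G) = 5 ≤ 5.)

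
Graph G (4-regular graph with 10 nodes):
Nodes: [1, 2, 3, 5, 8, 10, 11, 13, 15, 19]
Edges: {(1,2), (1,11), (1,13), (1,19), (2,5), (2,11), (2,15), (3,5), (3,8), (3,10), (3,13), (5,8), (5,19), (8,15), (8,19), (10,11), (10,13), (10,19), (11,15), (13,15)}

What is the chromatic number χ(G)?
χ(G) = 3

Clique number ω(G) = 3 (lower bound: χ ≥ ω).
The clique on [1, 2, 11] has size 3, forcing χ ≥ 3, and the coloring below uses 3 colors, so χ(G) = 3.
A valid 3-coloring: color 1: [3, 11, 19]; color 2: [1, 5, 10, 15]; color 3: [2, 8, 13].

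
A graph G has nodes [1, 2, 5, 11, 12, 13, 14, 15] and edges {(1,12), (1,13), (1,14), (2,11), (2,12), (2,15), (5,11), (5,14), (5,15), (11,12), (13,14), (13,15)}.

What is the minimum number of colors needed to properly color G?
Clique number ω(G) = 3 (lower bound: χ ≥ ω).
The clique on [1, 13, 14] has size 3, forcing χ ≥ 3, and the coloring below uses 3 colors, so χ(G) = 3.
A valid 3-coloring: color 1: [1, 2, 5]; color 2: [12, 14, 15]; color 3: [11, 13].

χ(G) = 3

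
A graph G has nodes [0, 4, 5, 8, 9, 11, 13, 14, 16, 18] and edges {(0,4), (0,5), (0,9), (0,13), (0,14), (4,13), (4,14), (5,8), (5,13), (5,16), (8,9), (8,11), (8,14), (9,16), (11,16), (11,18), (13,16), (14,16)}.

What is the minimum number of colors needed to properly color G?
Clique number ω(G) = 3 (lower bound: χ ≥ ω).
The clique on [0, 4, 13] has size 3, forcing χ ≥ 3, and the coloring below uses 3 colors, so χ(G) = 3.
A valid 3-coloring: color 1: [0, 8, 16, 18]; color 2: [4, 5, 9, 11]; color 3: [13, 14].

χ(G) = 3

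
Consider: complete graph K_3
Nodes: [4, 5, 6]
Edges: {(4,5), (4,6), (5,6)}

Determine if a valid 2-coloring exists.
No, G is not 2-colorable

The clique on vertices [4, 5, 6] has size 3 > 2, so it alone needs 3 colors.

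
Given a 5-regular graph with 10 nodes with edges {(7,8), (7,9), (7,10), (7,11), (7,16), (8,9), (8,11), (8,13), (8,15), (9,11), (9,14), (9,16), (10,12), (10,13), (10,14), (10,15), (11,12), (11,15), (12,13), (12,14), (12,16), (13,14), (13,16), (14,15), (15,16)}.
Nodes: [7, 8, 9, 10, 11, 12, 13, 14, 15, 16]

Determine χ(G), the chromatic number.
Clique number ω(G) = 4 (lower bound: χ ≥ ω).
The clique on [7, 8, 9, 11] has size 4, forcing χ ≥ 4, and the coloring below uses 4 colors, so χ(G) = 4.
A valid 4-coloring: color 1: [8, 10, 16]; color 2: [9, 12, 15]; color 3: [7, 14]; color 4: [11, 13].

χ(G) = 4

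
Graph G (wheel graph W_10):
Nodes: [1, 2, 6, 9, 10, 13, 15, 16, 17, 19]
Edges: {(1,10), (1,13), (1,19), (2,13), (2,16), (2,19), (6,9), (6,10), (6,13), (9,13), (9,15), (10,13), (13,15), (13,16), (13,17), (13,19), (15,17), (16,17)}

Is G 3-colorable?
No, G is not 3-colorable

Odd cycle [19, 2, 16, 17, 15, 9, 6, 10, 1] needs 3 colors (χ ≥ 3).
Vertex 13 is adjacent to every vertex of [1, 2, 6, 9, 10, 15, 16, 17, 19], which already need 3 colors among themselves, so 13 needs a new color (χ ≥ 4).
Hence χ(G) ≥ 4 > 3, so no proper 3-coloring exists.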